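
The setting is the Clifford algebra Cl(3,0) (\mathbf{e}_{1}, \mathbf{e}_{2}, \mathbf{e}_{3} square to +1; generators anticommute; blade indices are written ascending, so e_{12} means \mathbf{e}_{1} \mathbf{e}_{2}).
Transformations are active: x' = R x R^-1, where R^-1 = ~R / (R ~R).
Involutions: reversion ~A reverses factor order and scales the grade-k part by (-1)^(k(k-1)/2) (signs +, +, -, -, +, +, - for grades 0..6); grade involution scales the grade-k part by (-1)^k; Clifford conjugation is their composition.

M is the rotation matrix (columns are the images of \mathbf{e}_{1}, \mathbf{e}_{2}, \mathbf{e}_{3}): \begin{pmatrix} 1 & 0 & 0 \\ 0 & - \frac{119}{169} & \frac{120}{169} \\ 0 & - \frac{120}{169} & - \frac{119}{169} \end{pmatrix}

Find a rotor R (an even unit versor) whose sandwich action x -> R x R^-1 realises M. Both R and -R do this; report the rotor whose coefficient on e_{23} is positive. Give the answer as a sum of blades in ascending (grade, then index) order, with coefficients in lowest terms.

Method: write R = a + b12*e_{12} + b13*e_{13} + b23*e_{23} with a^2 + b12^2 + b13^2 + b23^2 = 1 (so R^-1 = ~R). Expanding the columns R e_j ~R gives tr M = 4a^2 - 1 and, from the antisymmetric part, M21 - M12 = -4a*b12, M13 - M31 = 4a*b13, M32 - M23 = -4a*b23.
Here tr M = -\frac{69}{169}, so a^2 = (1 + tr M)/4 = \frac{25}{169} and a = ±\frac{5}{13}. Taking a = \frac{5}{13}: M21 - M12 = 0, M13 - M31 = 0, M32 - M23 = -\frac{240}{169}, giving b12 = 0, b13 = 0, b23 = \frac{12}{13}, i.e. R = \frac{5}{13} + \frac{12}{13} e_{23}.
Its e_{23} coefficient is already positive.
Answer: \frac{5}{13} + \frac{12}{13} e_{23}. Recall the cover is two-to-one: with M of trace -\frac{69}{169}, both preimages act alike, and the stated e_{23} sign chooses the sheet.


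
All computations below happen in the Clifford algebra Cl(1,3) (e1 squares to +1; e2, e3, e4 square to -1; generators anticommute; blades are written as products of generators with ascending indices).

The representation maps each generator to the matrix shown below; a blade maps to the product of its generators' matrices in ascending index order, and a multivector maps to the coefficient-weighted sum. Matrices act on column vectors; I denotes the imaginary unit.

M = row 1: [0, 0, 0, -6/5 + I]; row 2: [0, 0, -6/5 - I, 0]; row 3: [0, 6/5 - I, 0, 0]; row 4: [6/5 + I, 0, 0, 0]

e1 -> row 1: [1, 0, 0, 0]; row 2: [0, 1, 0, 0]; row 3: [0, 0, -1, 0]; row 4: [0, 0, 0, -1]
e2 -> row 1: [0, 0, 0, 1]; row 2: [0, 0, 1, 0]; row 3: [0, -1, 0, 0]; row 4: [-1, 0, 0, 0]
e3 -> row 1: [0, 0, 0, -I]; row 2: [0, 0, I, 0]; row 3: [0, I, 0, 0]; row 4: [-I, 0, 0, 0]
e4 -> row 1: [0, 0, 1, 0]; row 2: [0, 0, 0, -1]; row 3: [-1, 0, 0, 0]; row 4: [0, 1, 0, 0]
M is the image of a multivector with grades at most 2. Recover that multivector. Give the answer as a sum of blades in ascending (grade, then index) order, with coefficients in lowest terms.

Method: the blade images are trace-orthogonal — tr(rho(e_A) rho(e_B)^-1) = 4 if A = B and 0 otherwise — and rho(e_A)^-1 = (e_A)^2 * rho(e_A) with (e_A)^2 = +1 or -1, so the coefficient of e_A in the preimage is (e_A)^2 * tr(M rho(e_A))/4.
Nonzero projections over blades of grade <= 2: e2: (e2)^2 = -1, tr(M rho(e2)) = 24/5, coefficient -6/5; e3: (e3)^2 = -1, tr(M rho(e3)) = 4, coefficient -1. Every other blade of grade <= 2 projects to 0.
Answer: -6/5*e2 - e3


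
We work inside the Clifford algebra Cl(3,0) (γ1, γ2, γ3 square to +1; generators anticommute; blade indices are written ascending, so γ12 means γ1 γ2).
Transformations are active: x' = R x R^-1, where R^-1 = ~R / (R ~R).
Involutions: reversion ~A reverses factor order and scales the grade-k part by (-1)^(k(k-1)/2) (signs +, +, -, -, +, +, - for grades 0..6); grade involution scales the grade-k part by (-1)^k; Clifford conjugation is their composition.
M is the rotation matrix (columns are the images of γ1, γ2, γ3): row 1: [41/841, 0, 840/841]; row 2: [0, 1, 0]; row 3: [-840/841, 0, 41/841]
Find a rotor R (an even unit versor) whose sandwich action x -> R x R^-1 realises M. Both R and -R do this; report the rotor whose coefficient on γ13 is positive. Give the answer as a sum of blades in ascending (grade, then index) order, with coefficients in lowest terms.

Method: write R = a + b12*γ12 + b13*γ13 + b23*γ23 with a^2 + b12^2 + b13^2 + b23^2 = 1 (so R^-1 = ~R). Expanding the columns R e_j ~R gives tr M = 4a^2 - 1 and, from the antisymmetric part, M21 - M12 = -4a*b12, M13 - M31 = 4a*b13, M32 - M23 = -4a*b23.
Here tr M = 923/841, so a^2 = (1 + tr M)/4 = 441/841 and a = ±21/29. Taking a = 21/29: M21 - M12 = 0, M13 - M31 = 1680/841, M32 - M23 = 0, giving b12 = 0, b13 = 20/29, b23 = 0, i.e. R = 21/29 + 20/29*γ13.
Its γ13 coefficient is already positive.
Answer: 21/29 + 20/29*γ13. Sheet selection: the two-to-one cover makes ±R indistinguishable at the matrix level (trace 923/841), so uniqueness comes from the required sign on γ13.


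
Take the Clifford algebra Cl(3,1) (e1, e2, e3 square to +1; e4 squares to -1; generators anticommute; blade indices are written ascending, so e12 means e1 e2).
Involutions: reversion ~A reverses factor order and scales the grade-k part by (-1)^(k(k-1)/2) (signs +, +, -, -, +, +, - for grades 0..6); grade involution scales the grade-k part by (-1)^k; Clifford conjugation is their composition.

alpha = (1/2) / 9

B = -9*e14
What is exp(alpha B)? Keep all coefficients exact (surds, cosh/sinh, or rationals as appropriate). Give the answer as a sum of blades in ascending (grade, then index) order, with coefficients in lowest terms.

B^2 = (-9)^2*(e14)^2 = 81*(+1) = 81 (a basis 2-blade squares to minus the product of its generators' squares).
B^2 = 81 — B^2 > 0, so the exponential closes hyperbolically: l = 9, alpha*l = 1/2, so exp(alpha B) = cosh(1/2) + (sinh(1/2)/9)*B = cosh(1/2) + (sinh(1/2)/9)*B.
Answer: cosh(1/2) - sinh(1/2)*e14


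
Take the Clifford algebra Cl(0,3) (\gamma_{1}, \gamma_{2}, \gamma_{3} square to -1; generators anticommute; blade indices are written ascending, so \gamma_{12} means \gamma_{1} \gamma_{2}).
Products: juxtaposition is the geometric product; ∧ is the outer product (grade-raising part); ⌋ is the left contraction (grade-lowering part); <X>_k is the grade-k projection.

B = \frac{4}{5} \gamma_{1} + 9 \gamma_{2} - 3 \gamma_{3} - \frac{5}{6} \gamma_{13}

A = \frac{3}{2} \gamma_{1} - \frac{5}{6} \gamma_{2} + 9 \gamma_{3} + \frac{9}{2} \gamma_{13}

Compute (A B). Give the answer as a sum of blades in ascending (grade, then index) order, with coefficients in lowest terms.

step 1: \frac{741}{20} + 6 \gamma_{1} + \frac{97}{20} \gamma_{3} + \frac{85}{6} \gamma_{12} - \frac{117}{10} \gamma_{13} - \frac{157}{2} \gamma_{23} - \frac{1483}{36} \gamma_{123}
Answer: \frac{741}{20} + 6 \gamma_{1} + \frac{97}{20} \gamma_{3} + \frac{85}{6} \gamma_{12} - \frac{117}{10} \gamma_{13} - \frac{157}{2} \gamma_{23} - \frac{1483}{36} \gamma_{123}


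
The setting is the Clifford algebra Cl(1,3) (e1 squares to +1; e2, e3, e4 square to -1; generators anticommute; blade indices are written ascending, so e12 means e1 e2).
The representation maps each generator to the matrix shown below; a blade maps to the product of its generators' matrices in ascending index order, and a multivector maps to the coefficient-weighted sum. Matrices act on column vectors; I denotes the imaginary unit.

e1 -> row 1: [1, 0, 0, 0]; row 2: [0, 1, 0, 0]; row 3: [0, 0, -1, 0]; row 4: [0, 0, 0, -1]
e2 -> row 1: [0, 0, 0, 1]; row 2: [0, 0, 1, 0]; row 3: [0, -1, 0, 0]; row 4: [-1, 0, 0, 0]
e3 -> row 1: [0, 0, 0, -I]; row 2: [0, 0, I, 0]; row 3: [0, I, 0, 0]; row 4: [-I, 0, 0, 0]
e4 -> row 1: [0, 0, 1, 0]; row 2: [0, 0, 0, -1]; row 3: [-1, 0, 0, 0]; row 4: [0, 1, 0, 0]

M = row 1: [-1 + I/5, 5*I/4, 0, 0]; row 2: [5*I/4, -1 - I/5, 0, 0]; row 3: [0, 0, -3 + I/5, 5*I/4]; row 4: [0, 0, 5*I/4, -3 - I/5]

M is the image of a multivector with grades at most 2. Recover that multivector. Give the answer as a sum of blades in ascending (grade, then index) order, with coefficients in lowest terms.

Method: the blade images are trace-orthogonal — tr(rho(e_A) rho(e_B)^-1) = 4 if A = B and 0 otherwise — and rho(e_A)^-1 = (e_A)^2 * rho(e_A) with (e_A)^2 = +1 or -1, so the coefficient of e_A in the preimage is (e_A)^2 * tr(M rho(e_A))/4.
Nonzero projections over blades of grade <= 2: 1: (1)^2 = +1, tr(M 1) = -8, coefficient -2; e1: (e1)^2 = +1, tr(M rho(e1)) = 4, coefficient 1; e23: (e23)^2 = -1, tr(M rho(e23)) = 4/5, coefficient -1/5; e34: (e34)^2 = -1, tr(M rho(e34)) = 5, coefficient -5/4. Every other blade of grade <= 2 projects to 0.
Answer: -2 + e1 - 1/5*e23 - 5/4*e34


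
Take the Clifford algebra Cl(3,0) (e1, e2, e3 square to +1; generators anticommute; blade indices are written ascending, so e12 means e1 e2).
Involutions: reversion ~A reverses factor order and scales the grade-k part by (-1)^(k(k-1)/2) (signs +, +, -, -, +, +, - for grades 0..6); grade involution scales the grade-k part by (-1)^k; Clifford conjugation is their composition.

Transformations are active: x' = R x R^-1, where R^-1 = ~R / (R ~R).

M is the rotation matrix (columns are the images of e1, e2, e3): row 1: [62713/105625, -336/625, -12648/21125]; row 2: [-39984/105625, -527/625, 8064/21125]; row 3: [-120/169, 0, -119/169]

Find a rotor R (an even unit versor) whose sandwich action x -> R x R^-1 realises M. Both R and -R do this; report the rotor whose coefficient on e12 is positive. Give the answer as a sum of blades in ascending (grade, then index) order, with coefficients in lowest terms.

Method: write R = a + b12*e12 + b13*e13 + b23*e23 with a^2 + b12^2 + b13^2 + b23^2 = 1 (so R^-1 = ~R). Expanding the columns R e_j ~R gives tr M = 4a^2 - 1 and, from the antisymmetric part, M21 - M12 = -4a*b12, M13 - M31 = 4a*b13, M32 - M23 = -4a*b23.
Here tr M = -4029/4225, so a^2 = (1 + tr M)/4 = 49/4225 and a = ±7/65. Taking a = 7/65: M21 - M12 = 672/4225, M13 - M31 = 2352/21125, M32 - M23 = -8064/21125, giving b12 = -24/65, b13 = 84/325, b23 = 288/325, i.e. R = 7/65 - 24/65*e12 + 84/325*e13 + 288/325*e23.
Its e12 coefficient is negative, so report the other preimage -R.
Answer: -7/65 + 24/65*e12 - 84/325*e13 - 288/325*e23. Uniqueness: Spin(3) -> SO(3) maps R and -R to the same rotation of trace -4029/4225; fixing the sign of the e12 coefficient removes the ambiguity.


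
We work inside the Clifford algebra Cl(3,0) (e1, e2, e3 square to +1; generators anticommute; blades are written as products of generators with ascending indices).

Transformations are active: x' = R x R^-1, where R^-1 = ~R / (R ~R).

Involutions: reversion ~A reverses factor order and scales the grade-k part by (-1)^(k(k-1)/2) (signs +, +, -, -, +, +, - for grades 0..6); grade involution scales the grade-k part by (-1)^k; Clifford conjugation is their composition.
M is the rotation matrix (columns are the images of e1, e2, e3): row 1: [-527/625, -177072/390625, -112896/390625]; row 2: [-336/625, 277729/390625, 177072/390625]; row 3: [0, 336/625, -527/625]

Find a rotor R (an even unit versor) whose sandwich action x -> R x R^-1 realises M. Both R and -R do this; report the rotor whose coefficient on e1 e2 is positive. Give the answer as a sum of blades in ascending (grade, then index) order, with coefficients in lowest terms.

Method: write R = a + b12*e1 e2 + b13*e1 e3 + b23*e2 e3 with a^2 + b12^2 + b13^2 + b23^2 = 1 (so R^-1 = ~R). Expanding the columns R e_j ~R gives tr M = 4a^2 - 1 and, from the antisymmetric part, M21 - M12 = -4a*b12, M13 - M31 = 4a*b13, M32 - M23 = -4a*b23.
Here tr M = -381021/390625, so a^2 = (1 + tr M)/4 = 2401/390625 and a = ±49/625. Taking a = 49/625: M21 - M12 = -32928/390625, M13 - M31 = -112896/390625, M32 - M23 = 32928/390625, giving b12 = 168/625, b13 = -576/625, b23 = -168/625, i.e. R = 49/625 + 168/625*e1 e2 - 576/625*e1 e3 - 168/625*e2 e3.
Its e1 e2 coefficient is already positive.
Answer: 49/625 + 168/625*e1 e2 - 576/625*e1 e3 - 168/625*e2 e3. Recall the cover is two-to-one: with M of trace -381021/390625, both preimages act alike, and the stated e1 e2 sign chooses the sheet.


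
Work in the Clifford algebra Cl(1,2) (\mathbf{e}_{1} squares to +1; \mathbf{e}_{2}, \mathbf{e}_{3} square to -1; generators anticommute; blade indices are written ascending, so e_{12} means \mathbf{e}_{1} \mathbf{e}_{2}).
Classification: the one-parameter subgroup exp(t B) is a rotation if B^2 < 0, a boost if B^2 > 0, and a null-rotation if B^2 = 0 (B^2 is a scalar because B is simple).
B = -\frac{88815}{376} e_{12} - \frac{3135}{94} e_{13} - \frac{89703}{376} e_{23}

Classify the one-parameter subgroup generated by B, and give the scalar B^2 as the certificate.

B^2 term by term: the squares give (-\frac{88815}{376})^2*(e_{12})^2 + (-\frac{3135}{94})^2*(e_{13})^2 + (-\frac{89703}{376})^2*(e_{23})^2 = \frac{7888104225}{141376}*(+1) + \frac{9828225}{8836}*(+1) + \frac{8046628209}{141376}*(-1) = -9 (each basis 2-blade squares to minus the product of its generators' squares); cross terms between blades sharing an index anticommute and cancel. So B^2 = -9.
Answer: rotation, certificate B^2 = -9. Note: conjugating B changes its blade decomposition but never the scalar B^2 = -9, whose sign settles the classification.


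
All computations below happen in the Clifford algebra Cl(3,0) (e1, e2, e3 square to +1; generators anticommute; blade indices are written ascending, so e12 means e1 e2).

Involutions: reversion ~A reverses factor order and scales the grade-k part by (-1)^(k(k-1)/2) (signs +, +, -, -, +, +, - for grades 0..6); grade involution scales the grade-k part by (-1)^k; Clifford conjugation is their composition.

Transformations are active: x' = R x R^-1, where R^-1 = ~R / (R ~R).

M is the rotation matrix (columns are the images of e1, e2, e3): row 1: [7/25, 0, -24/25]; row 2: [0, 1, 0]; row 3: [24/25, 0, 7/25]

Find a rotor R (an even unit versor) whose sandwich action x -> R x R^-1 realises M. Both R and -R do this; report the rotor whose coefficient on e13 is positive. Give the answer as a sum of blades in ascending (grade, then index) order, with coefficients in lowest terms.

Method: write R = a + b12*e12 + b13*e13 + b23*e23 with a^2 + b12^2 + b13^2 + b23^2 = 1 (so R^-1 = ~R). Expanding the columns R e_j ~R gives tr M = 4a^2 - 1 and, from the antisymmetric part, M21 - M12 = -4a*b12, M13 - M31 = 4a*b13, M32 - M23 = -4a*b23.
Here tr M = 39/25, so a^2 = (1 + tr M)/4 = 16/25 and a = ±4/5. Taking a = 4/5: M21 - M12 = 0, M13 - M31 = -48/25, M32 - M23 = 0, giving b12 = 0, b13 = -3/5, b23 = 0, i.e. R = 4/5 - 3/5*e13.
Its e13 coefficient is negative, so report the other preimage -R.
Answer: -4/5 + 3/5*e13. Sheet selection: the two-to-one cover makes ±R indistinguishable at the matrix level (trace 39/25), so uniqueness comes from the required sign on e13.


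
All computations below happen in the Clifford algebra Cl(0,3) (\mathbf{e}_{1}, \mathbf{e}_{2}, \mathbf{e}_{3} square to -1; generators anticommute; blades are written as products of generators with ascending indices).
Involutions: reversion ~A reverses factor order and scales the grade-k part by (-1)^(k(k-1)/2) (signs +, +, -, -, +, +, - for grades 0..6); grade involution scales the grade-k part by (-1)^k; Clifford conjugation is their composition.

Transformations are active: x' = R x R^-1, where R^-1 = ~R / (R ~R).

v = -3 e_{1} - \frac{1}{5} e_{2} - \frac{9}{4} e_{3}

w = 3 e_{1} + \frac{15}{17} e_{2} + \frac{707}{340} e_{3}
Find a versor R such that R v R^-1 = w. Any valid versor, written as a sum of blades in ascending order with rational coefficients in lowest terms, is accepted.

Key observation: q(v) = q(w) = -\frac{5641}{400} (sandwiches preserve the norm), so R = v + w = \frac{58}{85} e_{2} - \frac{29}{170} e_{3} works whenever it is invertible — the component of v along it is kept and (v - w)/2 reverses, sending v to w.
Answer: \frac{58}{85} e_{2} - \frac{29}{170} e_{3}


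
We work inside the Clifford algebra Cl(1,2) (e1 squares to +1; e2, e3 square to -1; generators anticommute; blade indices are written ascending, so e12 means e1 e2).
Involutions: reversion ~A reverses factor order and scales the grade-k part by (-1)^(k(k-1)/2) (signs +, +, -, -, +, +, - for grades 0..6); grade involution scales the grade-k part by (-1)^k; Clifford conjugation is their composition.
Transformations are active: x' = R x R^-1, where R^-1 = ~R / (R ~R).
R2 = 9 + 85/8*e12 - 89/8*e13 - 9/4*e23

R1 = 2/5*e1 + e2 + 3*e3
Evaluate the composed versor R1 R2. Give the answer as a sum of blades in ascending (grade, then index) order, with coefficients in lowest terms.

Distribute over the terms of R1 (each basis-blade product reordered to ascending indices, repeated generators contracted through their squares):
(2/5*e1) R2 = 18/5*e1 + 17/4*e2 - 89/20*e3 - 9/10*e123
(e2) R2 = 85/8*e1 + 9*e2 + 9/4*e3 + 89/8*e123
(3*e3) R2 = -267/8*e1 - 27/4*e2 + 27*e3 + 255/8*e123
Summing the partial products and collecting blades:
Answer: -383/20*e1 + 13/2*e2 + 124/5*e3 + 421/10*e123


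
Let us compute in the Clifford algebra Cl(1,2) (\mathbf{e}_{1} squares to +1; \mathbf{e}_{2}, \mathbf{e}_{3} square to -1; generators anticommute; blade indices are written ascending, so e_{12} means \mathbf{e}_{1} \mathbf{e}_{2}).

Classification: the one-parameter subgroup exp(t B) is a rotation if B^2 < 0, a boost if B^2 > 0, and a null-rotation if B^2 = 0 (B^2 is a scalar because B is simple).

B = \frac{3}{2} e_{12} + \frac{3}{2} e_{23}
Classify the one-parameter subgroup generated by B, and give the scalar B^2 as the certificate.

B^2 term by term: the squares give (\frac{3}{2})^2*(e_{12})^2 + (\frac{3}{2})^2*(e_{23})^2 = \frac{9}{4}*(+1) + \frac{9}{4}*(-1) = 0 (each basis 2-blade squares to minus the product of its generators' squares); cross terms between blades sharing an index anticommute and cancel. So B^2 = 0.
Answer: null-rotation, certificate B^2 = 0. Note: conjugating B changes its blade decomposition but never the scalar B^2 = 0, whose sign settles the classification.


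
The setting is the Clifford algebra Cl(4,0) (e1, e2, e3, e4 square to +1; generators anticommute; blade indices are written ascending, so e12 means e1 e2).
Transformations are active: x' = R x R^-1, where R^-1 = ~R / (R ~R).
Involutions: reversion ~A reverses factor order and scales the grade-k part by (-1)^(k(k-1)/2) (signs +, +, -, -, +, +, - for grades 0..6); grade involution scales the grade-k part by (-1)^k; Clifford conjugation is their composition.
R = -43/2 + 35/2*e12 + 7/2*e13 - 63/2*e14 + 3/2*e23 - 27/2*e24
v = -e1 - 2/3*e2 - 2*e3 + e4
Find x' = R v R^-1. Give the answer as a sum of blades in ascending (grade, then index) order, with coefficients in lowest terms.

~R = -43/2 - 35/2*e12 - 7/2*e13 + 63/2*e14 - 3/2*e23 + 27/2*e24, and R ~R = 3915/2, so R^-1 = ~R / (3915/2).
R v = -86/3*e1 + 46/3*e2 + 95/2*e3 - 62*e4 - 205/6*e123 + 10*e124 - 119/2*e134 - 51/2*e234
Answer: 16906/11745*e1 + 9089/11745*e2 - 778/405*e3 + 13/45*e4


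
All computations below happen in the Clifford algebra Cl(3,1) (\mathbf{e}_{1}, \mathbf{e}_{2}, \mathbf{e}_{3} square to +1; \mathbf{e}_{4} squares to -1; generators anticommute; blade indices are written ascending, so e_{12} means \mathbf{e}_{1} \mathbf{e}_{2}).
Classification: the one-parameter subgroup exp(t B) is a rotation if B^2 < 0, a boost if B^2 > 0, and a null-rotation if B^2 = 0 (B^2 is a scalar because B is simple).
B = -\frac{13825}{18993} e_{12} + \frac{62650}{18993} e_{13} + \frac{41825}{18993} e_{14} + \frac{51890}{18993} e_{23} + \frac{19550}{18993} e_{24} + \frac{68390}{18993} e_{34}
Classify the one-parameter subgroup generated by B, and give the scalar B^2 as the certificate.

B^2 term by term: the squares give (-\frac{13825}{18993})^2*(e_{12})^2 + (\frac{62650}{18993})^2*(e_{13})^2 + (\frac{41825}{18993})^2*(e_{14})^2 + (\frac{51890}{18993})^2*(e_{23})^2 + (\frac{19550}{18993})^2*(e_{24})^2 + (\frac{68390}{18993})^2*(e_{34})^2 = \frac{191130625}{360734049}*(-1) + \frac{3925022500}{360734049}*(-1) + \frac{1749330625}{360734049}*(+1) + \frac{2692572100}{360734049}*(-1) + \frac{382202500}{360734049}*(+1) + \frac{4677192100}{360734049}*(+1) = 0 (each basis 2-blade squares to minus the product of its generators' squares); cross terms between blades sharing an index anticommute and cancel; the commuting (index-disjoint) pairs give grade-4 terms 2*c*c'*(blade product), which cancel blade by blade — e_{1234}: -\frac{1890983500}{360734049} - \frac{2449615000}{360734049} + \frac{4340598500}{360734049} = 0 — confirming B is simple. So B^2 = 0.
Answer: null-rotation, certificate B^2 = 0. Certificate logic: 0 is a conjugation-invariant scalar, so its sign fixes rotation versus boost versus null-rotation outright.


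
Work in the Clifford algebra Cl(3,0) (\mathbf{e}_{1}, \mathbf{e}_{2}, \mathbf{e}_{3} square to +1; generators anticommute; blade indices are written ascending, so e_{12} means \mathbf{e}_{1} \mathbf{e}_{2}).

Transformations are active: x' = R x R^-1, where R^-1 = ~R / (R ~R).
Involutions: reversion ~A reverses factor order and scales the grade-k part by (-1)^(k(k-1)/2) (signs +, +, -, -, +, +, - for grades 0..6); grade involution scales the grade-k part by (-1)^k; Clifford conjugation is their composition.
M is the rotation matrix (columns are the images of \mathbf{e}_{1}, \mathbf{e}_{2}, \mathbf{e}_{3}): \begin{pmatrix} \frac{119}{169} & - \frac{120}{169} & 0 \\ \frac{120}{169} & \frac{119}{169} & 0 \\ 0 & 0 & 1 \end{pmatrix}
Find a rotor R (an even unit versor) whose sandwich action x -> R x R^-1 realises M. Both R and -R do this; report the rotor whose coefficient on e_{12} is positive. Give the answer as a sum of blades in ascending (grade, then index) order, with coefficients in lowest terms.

Method: write R = a + b12*e_{12} + b13*e_{13} + b23*e_{23} with a^2 + b12^2 + b13^2 + b23^2 = 1 (so R^-1 = ~R). Expanding the columns R e_j ~R gives tr M = 4a^2 - 1 and, from the antisymmetric part, M21 - M12 = -4a*b12, M13 - M31 = 4a*b13, M32 - M23 = -4a*b23.
Here tr M = \frac{407}{169}, so a^2 = (1 + tr M)/4 = \frac{144}{169} and a = ±\frac{12}{13}. Taking a = \frac{12}{13}: M21 - M12 = \frac{240}{169}, M13 - M31 = 0, M32 - M23 = 0, giving b12 = -\frac{5}{13}, b13 = 0, b23 = 0, i.e. R = \frac{12}{13} - \frac{5}{13} e_{12}.
Its e_{12} coefficient is negative, so report the other preimage -R.
Answer: -\frac{12}{13} + \frac{5}{13} e_{12}. Uniqueness: Spin(3) -> SO(3) maps R and -R to the same rotation of trace \frac{407}{169}; fixing the sign of the e_{12} coefficient removes the ambiguity.


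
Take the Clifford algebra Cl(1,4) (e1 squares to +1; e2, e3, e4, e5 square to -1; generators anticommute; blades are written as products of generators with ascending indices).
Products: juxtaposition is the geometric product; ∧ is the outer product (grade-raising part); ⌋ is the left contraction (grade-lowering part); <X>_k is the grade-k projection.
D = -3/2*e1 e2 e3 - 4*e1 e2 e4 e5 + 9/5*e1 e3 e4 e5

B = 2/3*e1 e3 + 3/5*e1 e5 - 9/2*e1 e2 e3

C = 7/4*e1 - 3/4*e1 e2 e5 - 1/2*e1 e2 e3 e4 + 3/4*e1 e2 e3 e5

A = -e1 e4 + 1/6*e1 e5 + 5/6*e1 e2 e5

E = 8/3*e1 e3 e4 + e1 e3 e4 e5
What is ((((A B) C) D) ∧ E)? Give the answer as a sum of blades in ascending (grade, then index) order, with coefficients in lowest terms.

step 1: 1/10 - 1/2*e2 - 2/3*e3 e4 + 139/36*e3 e5 + 3/5*e4 e5 - 9/2*e2 e3 e4 + 7/36*e2 e3 e5
step 2: -533/240*e1 - 113/48*e1 e2 + 7/48*e1 e3 + 3/8*e1 e5 + 139/48*e1 e2 e3 + 9/20*e1 e2 e4 - 3/40*e1 e2 e5 - 11/12*e1 e3 e4 + 919/144*e1 e3 e5 - 401/180*e1 e4 e5 + 59/8*e1 e2 e3 e4 - 407/720*e1 e2 e3 e5 + 103/72*e1 e2 e4 e5 + 27/8*e1 e3 e4 e5 + 1/2*e1 e2 e3 e4 e5
step 3: 5747/1440 - 11221/1440*e2 + 7633/800*e3 + 29/40*e4 + 2063/480*e5 + 621/32*e2 e3 + 357/400*e2 e4 + 1777/480*e2 e5 + 65/18*e3 e4 + 2351/80*e3 e5 + 2503/240*e4 e5 - 45707/1800*e2 e3 e4 - 2753/1200*e2 e3 e5 + 131/15*e2 e4 e5 - 2659/150*e3 e4 e5 + 1679/240*e2 e3 e4 e5
step 4: 5747/540*e1 e3 e4 + 11221/540*e1 e2 e3 e4 - 10757/1440*e1 e3 e4 e5 + 8479/480*e1 e2 e3 e4 e5
Answer: 5747/540*e1 e3 e4 + 11221/540*e1 e2 e3 e4 - 10757/1440*e1 e3 e4 e5 + 8479/480*e1 e2 e3 e4 e5


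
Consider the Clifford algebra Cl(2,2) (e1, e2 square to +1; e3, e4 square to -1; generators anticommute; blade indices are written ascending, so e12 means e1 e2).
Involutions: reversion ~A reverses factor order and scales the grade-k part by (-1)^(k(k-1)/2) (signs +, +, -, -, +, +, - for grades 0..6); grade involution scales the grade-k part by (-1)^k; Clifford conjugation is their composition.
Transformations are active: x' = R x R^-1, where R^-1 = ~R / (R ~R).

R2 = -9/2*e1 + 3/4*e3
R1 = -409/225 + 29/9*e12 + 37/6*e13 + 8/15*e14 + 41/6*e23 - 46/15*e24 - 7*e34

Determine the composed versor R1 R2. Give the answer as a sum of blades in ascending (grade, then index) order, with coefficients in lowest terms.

Distribute over the terms of R2 (each basis-blade product reordered to ascending indices, repeated generators contracted through their squares):
R1 (-9/2*e1) = 409/50*e1 + 29/2*e2 + 111/4*e3 + 12/5*e4 - 123/4*e123 + 69/5*e124 + 63/2*e134
R1 (3/4*e3) = -37/8*e1 - 41/8*e2 - 409/300*e3 - 21/4*e4 + 29/12*e123 - 2/5*e134 + 23/10*e234
Summing the partial products and collecting blades:
Answer: 711/200*e1 + 75/8*e2 + 1979/75*e3 - 57/20*e4 - 85/3*e123 + 69/5*e124 + 311/10*e134 + 23/10*e234


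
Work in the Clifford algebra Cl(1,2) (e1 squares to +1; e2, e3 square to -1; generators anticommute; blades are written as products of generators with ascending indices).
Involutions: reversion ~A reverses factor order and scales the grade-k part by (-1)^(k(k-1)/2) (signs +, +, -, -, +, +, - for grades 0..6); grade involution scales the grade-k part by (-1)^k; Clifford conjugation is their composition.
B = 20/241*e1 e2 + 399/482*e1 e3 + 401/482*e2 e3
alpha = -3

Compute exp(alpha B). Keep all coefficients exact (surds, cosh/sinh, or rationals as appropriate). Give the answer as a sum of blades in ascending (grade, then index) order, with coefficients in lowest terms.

B^2 term by term: the squares give (20/241)^2*(e1 e2)^2 + (399/482)^2*(e1 e3)^2 + (401/482)^2*(e2 e3)^2 = 400/58081*(+1) + 159201/232324*(+1) + 160801/232324*(-1) = 0 (each basis 2-blade squares to minus the product of its generators' squares); cross terms between blades sharing an index anticommute and cancel. So B^2 = 0.
B^2 = 0, and the exponential is exactly linear here: exp(alpha B) = 1 + alpha B (parabolic case).
Answer: 1 - 60/241*e1 e2 - 1197/482*e1 e3 - 1203/482*e2 e3


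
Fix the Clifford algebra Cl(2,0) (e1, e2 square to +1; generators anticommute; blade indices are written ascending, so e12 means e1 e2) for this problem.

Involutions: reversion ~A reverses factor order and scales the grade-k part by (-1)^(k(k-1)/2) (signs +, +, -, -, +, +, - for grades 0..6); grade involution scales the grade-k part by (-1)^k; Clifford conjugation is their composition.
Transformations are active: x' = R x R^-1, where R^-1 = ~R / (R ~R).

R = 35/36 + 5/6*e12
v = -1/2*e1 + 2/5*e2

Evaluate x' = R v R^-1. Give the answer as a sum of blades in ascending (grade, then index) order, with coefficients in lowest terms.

~R = 35/36 - 5/6*e12, and R ~R = 2125/1296, so R^-1 = ~R / (2125/1296).
R v = -11/72*e1 + 29/36*e2
Answer: 271/850*e1 + 236/425*e2


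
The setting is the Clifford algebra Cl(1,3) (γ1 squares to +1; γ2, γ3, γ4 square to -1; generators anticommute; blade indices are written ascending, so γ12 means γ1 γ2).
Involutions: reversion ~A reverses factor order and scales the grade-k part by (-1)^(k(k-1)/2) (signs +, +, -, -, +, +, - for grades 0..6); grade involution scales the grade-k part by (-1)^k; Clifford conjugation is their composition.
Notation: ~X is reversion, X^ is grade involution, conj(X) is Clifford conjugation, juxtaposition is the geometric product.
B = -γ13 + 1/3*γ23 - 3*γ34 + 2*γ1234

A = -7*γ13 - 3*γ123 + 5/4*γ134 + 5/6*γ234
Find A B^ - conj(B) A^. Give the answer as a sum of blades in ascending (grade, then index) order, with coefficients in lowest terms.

first term: 7 + 37/12*γ1 - 3*γ2 + 161/36*γ4 - 7/3*γ12 - 21*γ14 + 14*γ24 - 31/4*γ124
second term: -7 + 37/12*γ1 - 3*γ2 + 161/36*γ4 - 7/3*γ12 - 21*γ14 + 14*γ24 + 31/4*γ124
Answer: 14 - 31/2*γ124


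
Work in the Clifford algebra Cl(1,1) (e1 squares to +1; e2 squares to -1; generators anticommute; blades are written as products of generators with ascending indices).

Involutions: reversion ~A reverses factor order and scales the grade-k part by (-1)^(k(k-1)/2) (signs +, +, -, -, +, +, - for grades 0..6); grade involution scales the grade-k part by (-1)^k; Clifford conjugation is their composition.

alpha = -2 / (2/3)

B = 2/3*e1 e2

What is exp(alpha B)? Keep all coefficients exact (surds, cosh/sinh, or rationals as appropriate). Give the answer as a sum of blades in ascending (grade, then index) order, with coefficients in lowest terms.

B^2 = (2/3)^2*(e1 e2)^2 = 4/9*(+1) = 4/9 (a basis 2-blade squares to minus the product of its generators' squares).
B^2 = 4/9 — the positive square puts this in the hyperbolic regime; l = 2/3, alpha*l = -2, so exp(alpha B) = cosh(-2) + (sinh(-2)/(2/3))*B = cosh(2) + (-3*sinh(2)/2)*B.
Answer: cosh(2) - sinh(2)*e1 e2


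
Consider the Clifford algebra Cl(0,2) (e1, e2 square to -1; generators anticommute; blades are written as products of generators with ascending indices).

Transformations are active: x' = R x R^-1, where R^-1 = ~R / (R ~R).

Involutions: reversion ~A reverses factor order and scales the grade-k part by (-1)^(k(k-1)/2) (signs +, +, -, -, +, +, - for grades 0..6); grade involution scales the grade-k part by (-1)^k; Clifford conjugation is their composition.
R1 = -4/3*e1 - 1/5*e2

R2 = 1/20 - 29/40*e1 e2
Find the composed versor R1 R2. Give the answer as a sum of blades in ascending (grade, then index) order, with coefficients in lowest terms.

Distribute over the terms of R1 (each basis-blade product reordered to ascending indices, repeated generators contracted through their squares):
(-4/3*e1) R2 = -1/15*e1 - 29/30*e2
(-1/5*e2) R2 = 29/200*e1 - 1/100*e2
Summing the partial products and collecting blades:
Answer: 47/600*e1 - 293/300*e2


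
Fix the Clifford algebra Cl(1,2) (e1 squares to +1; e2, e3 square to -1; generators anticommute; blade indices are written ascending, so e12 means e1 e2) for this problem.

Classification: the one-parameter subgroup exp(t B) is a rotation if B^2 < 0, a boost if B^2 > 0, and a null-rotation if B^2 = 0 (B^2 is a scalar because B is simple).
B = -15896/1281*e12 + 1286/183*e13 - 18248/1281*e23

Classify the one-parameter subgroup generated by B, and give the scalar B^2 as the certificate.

B^2 term by term: the squares give (-15896/1281)^2*(e12)^2 + (1286/183)^2*(e13)^2 + (-18248/1281)^2*(e23)^2 = 252682816/1640961*(+1) + 1653796/33489*(+1) + 332989504/1640961*(-1) = 4/9 (each basis 2-blade squares to minus the product of its generators' squares); cross terms between blades sharing an index anticommute and cancel. So B^2 = 4/9.
Answer: boost, certificate B^2 = 4/9. Key observation: B^2 = 4/9 is a conjugation invariant, so its sign decides the class regardless of the surface form of B.


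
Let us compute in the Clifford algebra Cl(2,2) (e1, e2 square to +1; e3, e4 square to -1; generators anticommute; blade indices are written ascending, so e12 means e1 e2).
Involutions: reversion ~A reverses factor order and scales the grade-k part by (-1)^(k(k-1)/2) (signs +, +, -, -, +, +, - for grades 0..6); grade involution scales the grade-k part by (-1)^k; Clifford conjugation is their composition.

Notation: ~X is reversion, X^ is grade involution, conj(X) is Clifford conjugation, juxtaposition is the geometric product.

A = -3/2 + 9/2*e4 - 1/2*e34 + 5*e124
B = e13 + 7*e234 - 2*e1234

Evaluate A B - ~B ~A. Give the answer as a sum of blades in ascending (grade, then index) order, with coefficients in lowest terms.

first term: 7/2*e2 + 10*e3 - e12 - 73/2*e13 - 1/2*e14 - 63/2*e23 - 9*e123 + 9/2*e134 - 31/2*e234 + 3*e1234
second term: 7/2*e2 + 10*e3 + e12 + 73/2*e13 + 1/2*e14 + 63/2*e23 + 9*e123 - 9/2*e134 + 31/2*e234 + 3*e1234
Answer: -2*e12 - 73*e13 - e14 - 63*e23 - 18*e123 + 9*e134 - 31*e234


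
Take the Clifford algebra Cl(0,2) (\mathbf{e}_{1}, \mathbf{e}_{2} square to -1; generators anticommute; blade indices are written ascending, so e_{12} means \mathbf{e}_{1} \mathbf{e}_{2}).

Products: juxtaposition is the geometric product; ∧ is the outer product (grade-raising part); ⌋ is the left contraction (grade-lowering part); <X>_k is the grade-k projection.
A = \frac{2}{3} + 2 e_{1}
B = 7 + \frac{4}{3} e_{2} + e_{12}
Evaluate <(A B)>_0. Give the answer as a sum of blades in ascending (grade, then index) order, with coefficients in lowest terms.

step 1: \frac{14}{3} + 14 e_{1} - \frac{10}{9} e_{2} + \frac{10}{3} e_{12}
step 2: \frac{14}{3}
Answer: \frac{14}{3}


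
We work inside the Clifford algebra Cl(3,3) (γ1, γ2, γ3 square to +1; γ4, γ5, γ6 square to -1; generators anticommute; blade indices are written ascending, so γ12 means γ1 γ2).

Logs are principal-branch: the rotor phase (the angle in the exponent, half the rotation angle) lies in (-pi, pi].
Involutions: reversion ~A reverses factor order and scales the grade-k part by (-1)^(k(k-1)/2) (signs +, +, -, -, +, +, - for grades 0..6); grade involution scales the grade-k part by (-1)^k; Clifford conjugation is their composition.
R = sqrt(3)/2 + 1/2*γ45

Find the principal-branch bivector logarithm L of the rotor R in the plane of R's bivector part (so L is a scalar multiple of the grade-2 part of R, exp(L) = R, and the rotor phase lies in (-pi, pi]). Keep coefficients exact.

The scalar part of R is sqrt(3)/2, and that scalar determines the rotor phase on the principal branch; recovering the unit plane as bivector-part over sine of the phase gives L = phase * plane.
Concretely: cos(phase) = sqrt(3)/2 gives phase = ±pi/6, and since phase/sin(phase) is even the sign is immaterial: L = (phase/sin(phase)) * <R>_2 = (pi/3) * <R>_2.
Answer: pi/6*γ45


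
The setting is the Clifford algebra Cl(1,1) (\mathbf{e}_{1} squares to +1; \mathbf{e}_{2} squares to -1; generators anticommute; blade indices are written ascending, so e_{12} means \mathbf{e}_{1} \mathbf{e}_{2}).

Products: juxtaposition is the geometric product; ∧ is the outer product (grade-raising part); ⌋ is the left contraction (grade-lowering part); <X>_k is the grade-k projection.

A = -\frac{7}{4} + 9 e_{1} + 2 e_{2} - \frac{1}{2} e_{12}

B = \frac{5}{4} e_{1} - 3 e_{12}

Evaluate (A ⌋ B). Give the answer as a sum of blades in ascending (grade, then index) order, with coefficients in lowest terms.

step 1: \frac{51}{4} - \frac{131}{16} e_{1} - 27 e_{2} + \frac{21}{4} e_{12}
Answer: \frac{51}{4} - \frac{131}{16} e_{1} - 27 e_{2} + \frac{21}{4} e_{12}


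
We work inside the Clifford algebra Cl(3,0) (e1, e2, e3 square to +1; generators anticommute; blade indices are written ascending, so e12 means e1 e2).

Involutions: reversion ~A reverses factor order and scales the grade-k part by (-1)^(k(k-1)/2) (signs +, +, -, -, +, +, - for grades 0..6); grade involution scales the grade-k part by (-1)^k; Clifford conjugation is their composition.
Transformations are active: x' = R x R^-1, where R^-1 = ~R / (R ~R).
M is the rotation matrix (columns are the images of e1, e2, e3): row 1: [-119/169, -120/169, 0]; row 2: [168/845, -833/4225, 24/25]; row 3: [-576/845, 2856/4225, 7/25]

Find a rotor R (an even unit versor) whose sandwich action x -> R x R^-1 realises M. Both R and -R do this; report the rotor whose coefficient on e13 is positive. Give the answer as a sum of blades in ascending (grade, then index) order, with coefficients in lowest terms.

Method: write R = a + b12*e12 + b13*e13 + b23*e23 with a^2 + b12^2 + b13^2 + b23^2 = 1 (so R^-1 = ~R). Expanding the columns R e_j ~R gives tr M = 4a^2 - 1 and, from the antisymmetric part, M21 - M12 = -4a*b12, M13 - M31 = 4a*b13, M32 - M23 = -4a*b23.
Here tr M = -105/169, so a^2 = (1 + tr M)/4 = 16/169 and a = ±4/13. Taking a = 4/13: M21 - M12 = 768/845, M13 - M31 = 576/845, M32 - M23 = -48/169, giving b12 = -48/65, b13 = 36/65, b23 = 3/13, i.e. R = 4/13 - 48/65*e12 + 36/65*e13 + 3/13*e23.
Its e13 coefficient is already positive.
Answer: 4/13 - 48/65*e12 + 36/65*e13 + 3/13*e23. Key observation: the double cover Spin(3) -> SO(3) sends R and -R to the same matrix (trace -105/169 here), so the stated sign of the e13 coefficient is what selects one sheet.


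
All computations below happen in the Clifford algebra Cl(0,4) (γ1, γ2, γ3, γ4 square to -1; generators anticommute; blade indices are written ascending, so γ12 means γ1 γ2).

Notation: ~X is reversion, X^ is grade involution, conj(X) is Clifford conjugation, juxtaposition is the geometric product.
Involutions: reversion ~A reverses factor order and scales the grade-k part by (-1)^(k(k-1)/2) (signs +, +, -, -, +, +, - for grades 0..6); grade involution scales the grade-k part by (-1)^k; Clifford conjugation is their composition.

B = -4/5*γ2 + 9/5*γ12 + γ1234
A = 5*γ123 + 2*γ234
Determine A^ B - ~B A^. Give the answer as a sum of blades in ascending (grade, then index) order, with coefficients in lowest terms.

first term: 2*γ1 + 9*γ3 - 5*γ4 + 4*γ13 - 8/5*γ34 - 18/5*γ134
second term: -2*γ1 - 9*γ3 + 5*γ4 + 4*γ13 - 8/5*γ34 - 18/5*γ134
Answer: 4*γ1 + 18*γ3 - 10*γ4


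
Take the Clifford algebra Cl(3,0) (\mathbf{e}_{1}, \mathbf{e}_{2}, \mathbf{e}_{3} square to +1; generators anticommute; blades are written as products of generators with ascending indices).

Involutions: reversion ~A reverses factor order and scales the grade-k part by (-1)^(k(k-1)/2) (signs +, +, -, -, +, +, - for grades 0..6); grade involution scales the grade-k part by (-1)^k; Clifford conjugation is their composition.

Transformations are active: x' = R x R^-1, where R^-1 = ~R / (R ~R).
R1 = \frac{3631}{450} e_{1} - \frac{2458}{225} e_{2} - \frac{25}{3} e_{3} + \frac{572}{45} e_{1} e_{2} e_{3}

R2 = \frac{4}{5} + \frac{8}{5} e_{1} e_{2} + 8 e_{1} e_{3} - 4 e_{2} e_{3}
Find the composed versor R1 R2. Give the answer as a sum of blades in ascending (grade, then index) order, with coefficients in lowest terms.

Distribute over the terms of R1 (each basis-blade product reordered to ascending indices, repeated generators contracted through their squares):
(\frac{3631}{450} e_{1}) R2 = \frac{7262}{1125} e_{1} + \frac{14524}{1125} e_{2} + \frac{14524}{225} e_{3} - \frac{7262}{225} e_{1} e_{2} e_{3}
(-\frac{2458}{225} e_{2}) R2 = \frac{19664}{1125} e_{1} - \frac{9832}{1125} e_{2} + \frac{9832}{225} e_{3} + \frac{19664}{225} e_{1} e_{2} e_{3}
(-\frac{25}{3} e_{3}) R2 = \frac{200}{3} e_{1} - \frac{100}{3} e_{2} - \frac{20}{3} e_{3} - \frac{40}{3} e_{1} e_{2} e_{3}
(\frac{572}{45} e_{1} e_{2} e_{3}) R2 = \frac{2288}{45} e_{1} + \frac{4576}{45} e_{2} - \frac{4576}{225} e_{3} + \frac{2288}{225} e_{1} e_{2} e_{3}
Summing the partial products and collecting blades:
Answer: \frac{53042}{375} e_{1} + \frac{81592}{1125} e_{2} + \frac{3656}{45} e_{3} + \frac{2338}{45} e_{1} e_{2} e_{3}


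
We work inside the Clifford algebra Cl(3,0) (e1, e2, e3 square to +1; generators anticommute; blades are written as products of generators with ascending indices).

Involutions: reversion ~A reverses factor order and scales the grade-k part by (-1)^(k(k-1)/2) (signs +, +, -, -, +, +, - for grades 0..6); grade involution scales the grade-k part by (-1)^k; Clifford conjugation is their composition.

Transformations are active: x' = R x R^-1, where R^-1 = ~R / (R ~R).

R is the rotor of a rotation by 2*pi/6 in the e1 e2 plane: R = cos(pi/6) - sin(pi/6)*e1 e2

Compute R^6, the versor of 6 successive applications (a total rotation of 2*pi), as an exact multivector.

Because a rotor carries half the rotation angle, composing 6 copies of this e1 e2-plane rotor multiplies the phase: 6*(pi/6) = pi, hence R^6 = cos(pi) - sin(pi)*e1 e2.
cos(pi) = -1 and sin(pi) = 0, so R^6 = -1. The total rotation 2*pi is 1 full turn, so every vector returns to itself, yet the rotor is -1, on the OTHER sheet of the double cover (an odd number of 2*pi turns).
Answer: -1


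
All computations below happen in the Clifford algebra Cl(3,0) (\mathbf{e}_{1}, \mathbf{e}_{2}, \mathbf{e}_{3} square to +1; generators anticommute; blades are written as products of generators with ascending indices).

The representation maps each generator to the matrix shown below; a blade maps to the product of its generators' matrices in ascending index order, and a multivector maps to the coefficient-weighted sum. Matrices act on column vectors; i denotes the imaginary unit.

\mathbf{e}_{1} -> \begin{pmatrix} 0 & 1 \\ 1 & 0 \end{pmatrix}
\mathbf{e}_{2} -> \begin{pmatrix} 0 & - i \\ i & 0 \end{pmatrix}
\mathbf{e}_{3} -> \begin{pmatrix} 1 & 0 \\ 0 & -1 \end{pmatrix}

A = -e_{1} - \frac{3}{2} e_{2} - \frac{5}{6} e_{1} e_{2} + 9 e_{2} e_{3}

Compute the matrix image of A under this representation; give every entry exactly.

Bivector images (products of the table entries): rho(e_{1} e_{2}) = rho(\mathbf{e}_{1})rho(\mathbf{e}_{2}) = \begin{pmatrix} i & 0 \\ 0 & - i \end{pmatrix}; rho(e_{2} e_{3}) = rho(\mathbf{e}_{2})rho(\mathbf{e}_{3}) = \begin{pmatrix} 0 & i \\ i & 0 \end{pmatrix}.
M = (-1)*rho(e_{1}) + (-\frac{3}{2})*rho(e_{2}) + (-\frac{5}{6})*rho(e_{1} e_{2}) + (9)*rho(e_{2} e_{3}), summed entrywise:
Answer: \begin{pmatrix} - \frac{5 i}{6} & -1 + \frac{21 i}{2} \\ -1 + \frac{15 i}{2} & \frac{5 i}{6} \end{pmatrix}
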